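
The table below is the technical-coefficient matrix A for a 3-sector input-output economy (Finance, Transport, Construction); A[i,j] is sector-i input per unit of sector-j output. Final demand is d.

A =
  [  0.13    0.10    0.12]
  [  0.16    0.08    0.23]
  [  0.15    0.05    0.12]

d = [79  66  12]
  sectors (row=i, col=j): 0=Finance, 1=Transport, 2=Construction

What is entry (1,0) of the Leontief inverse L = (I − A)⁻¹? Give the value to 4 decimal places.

L[1,0] = 0.2659

Form M = I − A:
  [  0.87   -0.10   -0.12]
  [ -0.16    0.92   -0.23]
  [ -0.15   -0.05    0.88]
Leontief inverse L = M⁻¹:
  [  1.2105    0.1426    0.2023]
  [  0.2659    1.1339    0.3326]
  [  0.2214    0.0887    1.1898]
Total output x = L · d:
  x_0 = 1.2105·79 + 0.1426·66 + 0.2023·12 = 107.4701
  x_1 = 0.2659·79 + 1.1339·66 + 0.3326·12 = 99.8365
  x_2 = 0.2214·79 + 0.0887·66 + 1.1898·12 = 37.6277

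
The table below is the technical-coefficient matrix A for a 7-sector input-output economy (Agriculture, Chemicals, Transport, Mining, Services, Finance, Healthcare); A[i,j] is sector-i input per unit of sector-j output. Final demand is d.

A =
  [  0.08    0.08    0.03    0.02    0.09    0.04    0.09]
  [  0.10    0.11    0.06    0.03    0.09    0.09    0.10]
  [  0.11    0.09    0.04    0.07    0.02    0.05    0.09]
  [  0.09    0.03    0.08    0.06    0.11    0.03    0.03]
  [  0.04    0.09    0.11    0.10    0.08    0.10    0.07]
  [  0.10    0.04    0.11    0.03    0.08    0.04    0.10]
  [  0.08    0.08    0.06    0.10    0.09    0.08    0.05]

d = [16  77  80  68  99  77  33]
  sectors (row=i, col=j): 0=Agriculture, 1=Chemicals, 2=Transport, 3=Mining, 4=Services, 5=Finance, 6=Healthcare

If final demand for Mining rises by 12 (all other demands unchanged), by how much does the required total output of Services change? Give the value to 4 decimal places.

Form M = I − A:
  [  0.92   -0.08   -0.03   -0.02   -0.09   -0.04   -0.09]
  [ -0.10    0.89   -0.06   -0.03   -0.09   -0.09   -0.10]
  [ -0.11   -0.09    0.96   -0.07   -0.02   -0.05   -0.09]
  [ -0.09   -0.03   -0.08    0.94   -0.11   -0.03   -0.03]
  [ -0.04   -0.09   -0.11   -0.10    0.92   -0.10   -0.07]
  [ -0.10   -0.04   -0.11   -0.03   -0.08    0.96   -0.10]
  [ -0.08   -0.08   -0.06   -0.10   -0.09   -0.08    0.95]
Leontief inverse L = M⁻¹:
  [  1.1531    0.1505    0.0915    0.0735    0.1624    0.0993    0.1585]
  [  0.2005    1.2030    0.1422    0.0989    0.1857    0.1671    0.1935]
  [  0.1915    0.1621    1.1018    0.1225    0.0984    0.1082    0.1621]
  [  0.1613    0.0965    0.1398    1.1126    0.1780    0.0843    0.0958]
  [  0.1434    0.1793    0.1945    0.1709    1.1741    0.1740    0.1611]
  [  0.1853    0.1192    0.1766    0.0918    0.1580    1.1039    0.1776]
  [  0.1723    0.1614    0.1373    0.1633    0.1788    0.1476    1.1328]
Total output x = L · d:
  x_0 = 1.1531·16 + 0.1505·77 + 0.0915·80 + 0.0735·68 + 0.1624·99 + 0.0993·77 + 0.1585·33 = 71.3126
  x_1 = 0.2005·16 + 1.2030·77 + 0.1422·80 + 0.0989·68 + 0.1857·99 + 0.1671·77 + 0.1935·33 = 151.5784
  x_2 = 0.1915·16 + 0.1621·77 + 1.1018·80 + 0.1225·68 + 0.0984·99 + 0.1082·77 + 0.1621·33 = 135.4432
  x_3 = 0.1613·16 + 0.0965·77 + 0.1398·80 + 1.1126·68 + 0.1780·99 + 0.0843·77 + 0.0958·33 = 124.1357
  x_4 = 0.1434·16 + 0.1793·77 + 0.1945·80 + 0.1709·68 + 1.1741·99 + 0.1740·77 + 0.1611·33 = 178.2260
  x_5 = 0.1853·16 + 0.1192·77 + 0.1766·80 + 0.0918·68 + 0.1580·99 + 1.1039·77 + 0.1776·33 = 139.0074
  x_6 = 0.1723·16 + 0.1614·77 + 0.1373·80 + 0.1633·68 + 0.1788·99 + 0.1476·77 + 1.1328·33 = 103.7183
Δx_4 = L[4,3] · Δd_3 = 0.1709 · 12 = 2.0502

2.0502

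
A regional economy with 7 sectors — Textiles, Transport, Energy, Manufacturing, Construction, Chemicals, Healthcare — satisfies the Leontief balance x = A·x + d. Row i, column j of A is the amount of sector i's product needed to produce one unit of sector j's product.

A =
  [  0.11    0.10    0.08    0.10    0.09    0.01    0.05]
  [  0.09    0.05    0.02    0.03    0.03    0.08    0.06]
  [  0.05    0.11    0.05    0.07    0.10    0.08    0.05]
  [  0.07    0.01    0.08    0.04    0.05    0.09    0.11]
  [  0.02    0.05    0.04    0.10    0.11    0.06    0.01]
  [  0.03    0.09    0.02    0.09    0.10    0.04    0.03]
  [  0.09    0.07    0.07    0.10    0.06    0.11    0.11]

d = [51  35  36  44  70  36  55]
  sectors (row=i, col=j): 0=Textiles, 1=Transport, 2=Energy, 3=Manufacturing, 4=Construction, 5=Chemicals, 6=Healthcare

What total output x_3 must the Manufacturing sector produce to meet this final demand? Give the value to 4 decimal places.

84.8369

Form M = I − A:
  [  0.89   -0.10   -0.08   -0.10   -0.09   -0.01   -0.05]
  [ -0.09    0.95   -0.02   -0.03   -0.03   -0.08   -0.06]
  [ -0.05   -0.11    0.95   -0.07   -0.10   -0.08   -0.05]
  [ -0.07   -0.01   -0.08    0.96   -0.05   -0.09   -0.11]
  [ -0.02   -0.05   -0.04   -0.10    0.89   -0.06   -0.01]
  [ -0.03   -0.09   -0.02   -0.09   -0.10    0.96   -0.03]
  [ -0.09   -0.07   -0.07   -0.10   -0.06   -0.11    0.89]
Leontief inverse L = M⁻¹:
  [  1.1791    0.1656    0.1342    0.1738    0.1657    0.0766    0.1109]
  [  0.1367    1.0975    0.0550    0.0829    0.0821    0.1218    0.1000]
  [  0.1085    0.1696    1.0947    0.1382    0.1703    0.1419    0.1028]
  [  0.1256    0.0717    0.1256    1.1093    0.1191    0.1478    0.1624]
  [  0.0601    0.0916    0.0746    0.1511    1.1650    0.1071    0.0491]
  [  0.0751    0.1325    0.0558    0.1417    0.1536    1.0893    0.0722]
  [  0.1660    0.1470    0.1300    0.1873    0.1475    0.1869    1.1812]
Total output x = L · d:
  x_0 = 1.1791·51 + 0.1656·35 + 0.1342·36 + 0.1738·44 + 0.1657·70 + 0.0766·36 + 0.1109·55 = 98.8630
  x_1 = 0.1367·51 + 1.0975·35 + 0.0550·36 + 0.0829·44 + 0.0821·70 + 0.1218·36 + 0.1000·55 = 66.6443
  x_2 = 0.1085·51 + 0.1696·35 + 1.0947·36 + 0.1382·44 + 0.1703·70 + 0.1419·36 + 0.1028·55 = 79.6455
  x_3 = 0.1256·51 + 0.0717·35 + 0.1256·36 + 1.1093·44 + 0.1191·70 + 0.1478·36 + 0.1624·55 = 84.8369
  x_4 = 0.0601·51 + 0.0916·35 + 0.0746·36 + 0.1511·44 + 1.1650·70 + 0.1071·36 + 0.0491·55 = 103.7116
  x_5 = 0.0751·51 + 0.1325·35 + 0.0558·36 + 0.1417·44 + 0.1536·70 + 1.0893·36 + 0.0722·55 = 70.6458
  x_6 = 0.1660·51 + 0.1470·35 + 0.1300·36 + 0.1873·44 + 0.1475·70 + 0.1869·36 + 1.1812·55 = 108.5566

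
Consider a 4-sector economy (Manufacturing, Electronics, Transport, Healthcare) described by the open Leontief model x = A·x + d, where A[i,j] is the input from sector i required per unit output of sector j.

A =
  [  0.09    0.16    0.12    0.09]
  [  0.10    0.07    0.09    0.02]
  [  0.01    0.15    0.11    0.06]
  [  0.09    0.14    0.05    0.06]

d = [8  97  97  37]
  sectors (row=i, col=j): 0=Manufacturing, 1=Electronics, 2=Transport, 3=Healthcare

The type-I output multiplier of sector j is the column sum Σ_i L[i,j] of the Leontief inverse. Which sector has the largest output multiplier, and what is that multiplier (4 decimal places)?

Electronics (1.7793)

Form M = I − A:
  [  0.91   -0.16   -0.12   -0.09]
  [ -0.10    0.93   -0.09   -0.02]
  [ -0.01   -0.15    0.89   -0.06]
  [ -0.09   -0.14   -0.05    0.94]
Leontief inverse L = M⁻¹:
  [  1.1404    0.2451    0.1856    0.1262]
  [  0.1296    1.1259    0.1339    0.0449]
  [  0.0435    0.2061    1.1549    0.0823]
  [  0.1308    0.2021    0.0991    1.0870]
Total output x = L · d:
  x_0 = 1.1404·8 + 0.2451·97 + 0.1856·97 + 0.1262·37 = 55.5796
  x_1 = 0.1296·8 + 1.1259·97 + 0.1339·97 + 0.0449·37 = 124.8980
  x_2 = 0.0435·8 + 0.2061·97 + 1.1549·97 + 0.0823·37 = 135.4155
  x_3 = 0.1308·8 + 0.2021·97 + 0.0991·97 + 1.0870·37 = 70.4879
Output multipliers (column sums of L):
  Manufacturing: 1.4443
  Electronics: 1.7793
  Transport: 1.5736
  Healthcare: 1.3404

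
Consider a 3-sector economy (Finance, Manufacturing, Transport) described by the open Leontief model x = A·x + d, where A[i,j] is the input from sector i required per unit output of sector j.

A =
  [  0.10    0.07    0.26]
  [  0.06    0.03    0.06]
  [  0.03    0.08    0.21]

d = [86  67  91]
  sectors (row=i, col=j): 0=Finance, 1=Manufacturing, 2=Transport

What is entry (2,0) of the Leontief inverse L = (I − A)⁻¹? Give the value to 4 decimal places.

L[2,0] = 0.0504

Form M = I − A:
  [  0.90   -0.07   -0.26]
  [ -0.06    0.97   -0.06]
  [ -0.03   -0.08    0.79]
Leontief inverse L = M⁻¹:
  [  1.1313    0.1131    0.3809]
  [  0.0731    1.0447    0.1034]
  [  0.0504    0.1101    1.2908]
Total output x = L · d:
  x_0 = 1.1313·86 + 0.1131·67 + 0.3809·91 = 139.5353
  x_1 = 0.0731·86 + 1.0447·67 + 0.1034·91 = 85.6929
  x_2 = 0.0504·86 + 0.1101·67 + 1.2908·91 = 129.1664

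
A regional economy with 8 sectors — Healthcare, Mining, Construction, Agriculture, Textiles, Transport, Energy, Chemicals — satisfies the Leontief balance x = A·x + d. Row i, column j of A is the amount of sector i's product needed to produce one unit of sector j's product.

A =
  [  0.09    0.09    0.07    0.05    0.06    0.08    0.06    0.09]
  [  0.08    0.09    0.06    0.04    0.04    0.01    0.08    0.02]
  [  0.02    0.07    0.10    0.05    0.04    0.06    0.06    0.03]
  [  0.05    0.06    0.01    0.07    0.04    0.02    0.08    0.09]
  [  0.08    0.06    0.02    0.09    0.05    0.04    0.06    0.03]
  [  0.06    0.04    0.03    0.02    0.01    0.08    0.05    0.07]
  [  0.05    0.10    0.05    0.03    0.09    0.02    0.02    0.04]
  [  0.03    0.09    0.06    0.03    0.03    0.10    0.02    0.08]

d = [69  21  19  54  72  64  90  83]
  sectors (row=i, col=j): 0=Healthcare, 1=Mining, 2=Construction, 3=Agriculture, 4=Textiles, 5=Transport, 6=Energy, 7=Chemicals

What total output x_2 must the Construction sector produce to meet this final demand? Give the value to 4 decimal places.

Form M = I − A:
  [  0.91   -0.09   -0.07   -0.05   -0.06   -0.08   -0.06   -0.09]
  [ -0.08    0.91   -0.06   -0.04   -0.04   -0.01   -0.08   -0.02]
  [ -0.02   -0.07    0.90   -0.05   -0.04   -0.06   -0.06   -0.03]
  [ -0.05   -0.06   -0.01    0.93   -0.04   -0.02   -0.08   -0.09]
  [ -0.08   -0.06   -0.02   -0.09    0.95   -0.04   -0.06   -0.03]
  [ -0.06   -0.04   -0.03   -0.02   -0.01    0.92   -0.05   -0.07]
  [ -0.05   -0.10   -0.05   -0.03   -0.09   -0.02    0.98   -0.04]
  [ -0.03   -0.09   -0.06   -0.03   -0.03   -0.10   -0.02    0.92]
Leontief inverse L = M⁻¹:
  [  1.1516    0.1705    0.1253    0.0978    0.1065    0.1356    0.1166    0.1489]
  [  0.1260    1.1505    0.1013    0.0760    0.0778    0.0442    0.1223    0.0593]
  [  0.0614    0.1264    1.1403    0.0847    0.0736    0.0958    0.1016    0.0683]
  [  0.0935    0.1194    0.0466    1.1046    0.0755    0.0568    0.1187    0.1333]
  [  0.1274    0.1192    0.0567    0.1276    1.0864    0.0765    0.1034    0.0751]
  [  0.0967    0.0888    0.0638    0.0462    0.0374    1.1166    0.0823    0.1078]
  [  0.0943    0.1550    0.0869    0.0661    0.1224    0.0537    1.0613    0.0761]
  [  0.0737    0.1471    0.1006    0.0628    0.0605    0.1419    0.0616    1.1222]
Total output x = L · d:
  x_0 = 1.1516·69 + 0.1705·21 + 0.1253·19 + 0.0978·54 + 0.1065·72 + 0.1356·64 + 0.1166·90 + 0.1489·83 = 129.8979
  x_1 = 0.1260·69 + 1.1505·21 + 0.1013·19 + 0.0760·54 + 0.0778·72 + 0.0442·64 + 0.1223·90 + 0.0593·83 = 63.2400
  x_2 = 0.0614·69 + 0.1264·21 + 1.1403·19 + 0.0847·54 + 0.0736·72 + 0.0958·64 + 0.1016·90 + 0.0683·83 = 59.3717
  x_3 = 0.0935·69 + 0.1194·21 + 0.0466·19 + 1.1046·54 + 0.0755·72 + 0.0568·64 + 0.1187·90 + 0.1333·83 = 100.3062
  x_4 = 0.1274·69 + 0.1192·21 + 0.0567·19 + 0.1276·54 + 1.0864·72 + 0.0765·64 + 0.1034·90 + 0.0751·83 = 117.9197
  x_5 = 0.0967·69 + 0.0888·21 + 0.0638·19 + 0.0462·54 + 0.0374·72 + 1.1166·64 + 0.0823·90 + 0.1078·83 = 102.7561
  x_6 = 0.0943·69 + 0.1550·21 + 0.0869·19 + 0.0661·54 + 0.1224·72 + 0.0537·64 + 1.0613·90 + 0.0761·83 = 129.0701
  x_7 = 0.0737·69 + 0.1471·21 + 0.1006·19 + 0.0628·54 + 0.0605·72 + 0.1419·64 + 0.0616·90 + 1.1222·83 = 125.6029

59.3717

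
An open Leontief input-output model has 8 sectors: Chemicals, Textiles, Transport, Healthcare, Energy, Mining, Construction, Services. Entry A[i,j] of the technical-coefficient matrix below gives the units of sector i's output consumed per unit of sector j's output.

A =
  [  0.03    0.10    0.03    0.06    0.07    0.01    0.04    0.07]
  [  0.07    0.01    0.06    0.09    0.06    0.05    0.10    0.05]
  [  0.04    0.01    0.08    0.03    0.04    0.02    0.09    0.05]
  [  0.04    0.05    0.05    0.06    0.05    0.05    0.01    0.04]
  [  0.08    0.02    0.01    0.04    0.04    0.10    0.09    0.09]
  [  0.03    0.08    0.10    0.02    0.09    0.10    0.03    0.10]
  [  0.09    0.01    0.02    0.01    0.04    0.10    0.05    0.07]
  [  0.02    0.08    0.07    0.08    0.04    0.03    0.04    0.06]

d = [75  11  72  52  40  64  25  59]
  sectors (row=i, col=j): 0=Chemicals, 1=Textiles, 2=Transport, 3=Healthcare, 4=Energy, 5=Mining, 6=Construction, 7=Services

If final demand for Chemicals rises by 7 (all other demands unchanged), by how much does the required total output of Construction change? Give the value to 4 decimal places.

Form M = I − A:
  [  0.97   -0.10   -0.03   -0.06   -0.07   -0.01   -0.04   -0.07]
  [ -0.07    0.99   -0.06   -0.09   -0.06   -0.05   -0.10   -0.05]
  [ -0.04   -0.01    0.92   -0.03   -0.04   -0.02   -0.09   -0.05]
  [ -0.04   -0.05   -0.05    0.94   -0.05   -0.05   -0.01   -0.04]
  [ -0.08   -0.02   -0.01   -0.04    0.96   -0.10   -0.09   -0.09]
  [ -0.03   -0.08   -0.10   -0.02   -0.09    0.90   -0.03   -0.10]
  [ -0.09   -0.01   -0.02   -0.01   -0.04   -0.10    0.95   -0.07]
  [ -0.02   -0.08   -0.07   -0.08   -0.04   -0.03   -0.04    0.94]
Leontief inverse L = M⁻¹:
  [  1.0676    0.1300    0.0660    0.0991    0.1069    0.0510    0.0825    0.1159]
  [  0.1125    1.0492    0.1023    0.1281    0.1045    0.1001    0.1438    0.1064]
  [  0.0718    0.0358    1.1111    0.0567    0.0709    0.0554    0.1249    0.0908]
  [  0.0694    0.0784    0.0839    1.0911    0.0834    0.0845    0.0446    0.0805]
  [  0.1197    0.0641    0.0547    0.0790    1.0866    0.1508    0.1318    0.1485]
  [  0.0774    0.1236    0.1562    0.0676    0.1426    1.1573    0.0889    0.1669]
  [  0.1219    0.0488    0.0584    0.0425    0.0801    0.1413    1.0860    0.1202]
  [  0.0563    0.1102    0.1098    0.1174    0.0777    0.0703    0.0817    1.1057]
Total output x = L · d:
  x_0 = 1.0676·75 + 0.1300·11 + 0.0660·72 + 0.0991·52 + 0.1069·40 + 0.0510·64 + 0.0825·25 + 0.1159·59 = 107.8441
  x_1 = 0.1125·75 + 1.0492·11 + 0.1023·72 + 0.1281·52 + 0.1045·40 + 0.1001·64 + 0.1438·25 + 0.1064·59 = 54.4580
  x_2 = 0.0718·75 + 0.0358·11 + 1.1111·72 + 0.0567·52 + 0.0709·40 + 0.0554·64 + 0.1249·25 + 0.0908·59 = 103.5900
  x_3 = 0.0694·75 + 0.0784·11 + 0.0839·72 + 1.0911·52 + 0.0834·40 + 0.0845·64 + 0.0446·25 + 0.0805·59 = 83.4565
  x_4 = 0.1197·75 + 0.0641·11 + 0.0547·72 + 0.0790·52 + 1.0866·40 + 0.1508·64 + 0.1318·25 + 0.1485·59 = 82.9066
  x_5 = 0.0774·75 + 0.1236·11 + 0.1562·72 + 0.0676·52 + 0.1426·40 + 1.1573·64 + 0.0889·25 + 0.1669·59 = 113.7695
  x_6 = 0.1219·75 + 0.0488·11 + 0.0584·72 + 0.0425·52 + 0.0801·40 + 0.1413·64 + 1.0860·25 + 0.1202·59 = 62.5826
  x_7 = 0.0563·75 + 0.1102·11 + 0.1098·72 + 0.1174·52 + 0.0777·40 + 0.0703·64 + 0.0817·25 + 1.1057·59 = 94.3340
Δx_6 = L[6,0] · Δd_0 = 0.1219 · 7 = 0.8533

0.8533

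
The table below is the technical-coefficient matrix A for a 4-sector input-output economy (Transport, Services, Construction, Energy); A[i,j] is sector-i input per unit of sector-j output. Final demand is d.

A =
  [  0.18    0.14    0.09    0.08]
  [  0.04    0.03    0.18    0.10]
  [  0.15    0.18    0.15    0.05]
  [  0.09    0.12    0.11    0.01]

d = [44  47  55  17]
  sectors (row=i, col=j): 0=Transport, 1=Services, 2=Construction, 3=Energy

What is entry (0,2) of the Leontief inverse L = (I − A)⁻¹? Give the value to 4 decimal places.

Form M = I − A:
  [  0.82   -0.14   -0.09   -0.08]
  [ -0.04    0.97   -0.18   -0.10]
  [ -0.15   -0.18    0.85   -0.05]
  [ -0.09   -0.12   -0.11    0.99]
Leontief inverse L = M⁻¹:
  [  1.2839    0.2404    0.2048    0.1384]
  [  0.1179    1.1140    0.2659    0.1355]
  [  0.2609    0.2895    1.2803    0.1150]
  [  0.1600    0.1891    0.1931    1.0519]
Total output x = L · d:
  x_0 = 1.2839·44 + 0.2404·47 + 0.2048·55 + 0.1384·17 = 81.4047
  x_1 = 0.1179·44 + 1.1140·47 + 0.2659·55 + 0.1355·17 = 74.4753
  x_2 = 0.2609·44 + 0.2895·47 + 1.2803·55 + 0.1150·17 = 97.4561
  x_3 = 0.1600·44 + 0.1891·47 + 0.1931·55 + 1.0519·17 = 44.4279

L[0,2] = 0.2048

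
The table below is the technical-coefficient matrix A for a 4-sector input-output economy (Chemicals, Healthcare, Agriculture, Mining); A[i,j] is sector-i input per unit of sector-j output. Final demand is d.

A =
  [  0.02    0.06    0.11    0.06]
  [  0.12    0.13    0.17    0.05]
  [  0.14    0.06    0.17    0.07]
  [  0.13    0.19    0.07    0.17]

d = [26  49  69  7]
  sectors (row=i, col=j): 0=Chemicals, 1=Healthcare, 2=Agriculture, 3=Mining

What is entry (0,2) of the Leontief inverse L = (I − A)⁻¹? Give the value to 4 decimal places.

Form M = I − A:
  [  0.98   -0.06   -0.11   -0.06]
  [ -0.12    0.87   -0.17   -0.05]
  [ -0.14   -0.06    0.83   -0.07]
  [ -0.13   -0.19   -0.07    0.83]
Leontief inverse L = M⁻¹:
  [  1.0712    0.1072    0.1722    0.0984]
  [  0.2031    1.2073    0.2836    0.1113]
  [  0.2150    0.1310    1.2712    0.1306]
  [  0.2324    0.3042    0.1991    1.2567]
Total output x = L · d:
  x_0 = 1.0712·26 + 0.1072·49 + 0.1722·69 + 0.0984·7 = 45.6795
  x_1 = 0.2031·26 + 1.2073·49 + 0.2836·69 + 0.1113·7 = 84.7857
  x_2 = 0.2150·26 + 0.1310·49 + 1.2712·69 + 0.1306·7 = 100.6339
  x_3 = 0.2324·26 + 0.3042·49 + 0.1991·69 + 1.2567·7 = 43.4843

L[0,2] = 0.1722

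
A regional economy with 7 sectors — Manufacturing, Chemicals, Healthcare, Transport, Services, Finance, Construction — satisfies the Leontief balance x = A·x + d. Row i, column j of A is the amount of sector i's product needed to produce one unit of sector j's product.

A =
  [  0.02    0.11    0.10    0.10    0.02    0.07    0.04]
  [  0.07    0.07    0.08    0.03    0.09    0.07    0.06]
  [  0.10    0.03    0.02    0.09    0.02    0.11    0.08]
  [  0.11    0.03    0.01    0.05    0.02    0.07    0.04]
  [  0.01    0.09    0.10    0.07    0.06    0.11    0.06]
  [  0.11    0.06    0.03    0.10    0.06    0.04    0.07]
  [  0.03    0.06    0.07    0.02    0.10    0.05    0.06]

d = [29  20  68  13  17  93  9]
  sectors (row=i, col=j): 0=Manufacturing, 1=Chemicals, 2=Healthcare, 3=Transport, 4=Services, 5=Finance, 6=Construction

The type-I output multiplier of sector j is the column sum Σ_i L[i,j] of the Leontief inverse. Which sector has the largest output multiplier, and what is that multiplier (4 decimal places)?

Form M = I − A:
  [  0.98   -0.11   -0.10   -0.10   -0.02   -0.07   -0.04]
  [ -0.07    0.93   -0.08   -0.03   -0.09   -0.07   -0.06]
  [ -0.10   -0.03    0.98   -0.09   -0.02   -0.11   -0.08]
  [ -0.11   -0.03   -0.01    0.95   -0.02   -0.07   -0.04]
  [ -0.01   -0.09   -0.10   -0.07    0.94   -0.11   -0.06]
  [ -0.11   -0.06   -0.03   -0.10   -0.06    0.96   -0.07]
  [ -0.03   -0.06   -0.07   -0.02   -0.10   -0.05    0.94]
Leontief inverse L = M⁻¹:
  [  1.0810    0.1573    0.1413    0.1522    0.0619    0.1293    0.0881]
  [  0.1234    1.1258    0.1312    0.0873    0.1354    0.1338    0.1106]
  [  0.1533    0.0815    1.0642    0.1437    0.0604    0.1629    0.1244]
  [  0.1472    0.0706    0.0454    1.0914    0.0488    0.1100    0.0724]
  [  0.0742    0.1436    0.1472    0.1288    1.1083    0.1751    0.1141]
  [  0.1617    0.1150    0.0798    0.1540    0.1020    1.0999    0.1160]
  [  0.0734    0.1058    0.1130    0.0662    0.1395    0.1043    1.1028]
Total output x = L · d:
  x_0 = 1.0810·29 + 0.1573·20 + 0.1413·68 + 0.1522·13 + 0.0619·17 + 0.1293·93 + 0.0881·9 = 59.9473
  x_1 = 0.1234·29 + 1.1258·20 + 0.1312·68 + 0.0873·13 + 0.1354·17 + 0.1338·93 + 0.1106·9 = 51.8859
  x_2 = 0.1533·29 + 0.0815·20 + 1.0642·68 + 0.1437·13 + 0.0604·17 + 0.1629·93 + 0.1244·9 = 97.6079
  x_3 = 0.1472·29 + 0.0706·20 + 0.0454·68 + 1.0914·13 + 0.0488·17 + 0.1100·93 + 0.0724·9 = 34.6734
  x_4 = 0.0742·29 + 0.1436·20 + 0.1472·68 + 0.1288·13 + 1.1083·17 + 0.1751·93 + 0.1141·9 = 52.8596
  x_5 = 0.1617·29 + 0.1150·20 + 0.0798·68 + 0.1540·13 + 0.1020·17 + 1.0999·93 + 0.1160·9 = 119.4890
  x_6 = 0.0734·29 + 0.1058·20 + 0.1130·68 + 0.0662·13 + 0.1395·17 + 0.1043·93 + 1.1028·9 = 34.7851
Output multipliers (column sums of L):
  Manufacturing: 1.8142
  Chemicals: 1.7996
  Healthcare: 1.7221
  Transport: 1.8236
  Services: 1.6563
  Finance: 1.9153
  Construction: 1.7284

Finance (1.9153)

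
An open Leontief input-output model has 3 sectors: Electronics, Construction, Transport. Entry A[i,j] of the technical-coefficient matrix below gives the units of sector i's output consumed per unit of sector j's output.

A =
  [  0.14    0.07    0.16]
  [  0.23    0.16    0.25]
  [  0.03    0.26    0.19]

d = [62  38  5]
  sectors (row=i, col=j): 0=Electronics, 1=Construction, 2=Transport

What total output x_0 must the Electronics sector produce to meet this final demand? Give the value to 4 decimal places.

Form M = I − A:
  [  0.86   -0.07   -0.16]
  [ -0.23    0.84   -0.25]
  [ -0.03   -0.26    0.81]
Leontief inverse L = M⁻¹:
  [  1.2257    0.1958    0.3025]
  [  0.3860    1.3779    0.5015]
  [  0.1693    0.4495    1.4068]
Total output x = L · d:
  x_0 = 1.2257·62 + 0.1958·38 + 0.3025·5 = 84.9464
  x_1 = 0.3860·62 + 1.3779·38 + 0.5015·5 = 78.7985
  x_2 = 0.1693·62 + 0.4495·38 + 1.4068·5 = 34.6124

84.9464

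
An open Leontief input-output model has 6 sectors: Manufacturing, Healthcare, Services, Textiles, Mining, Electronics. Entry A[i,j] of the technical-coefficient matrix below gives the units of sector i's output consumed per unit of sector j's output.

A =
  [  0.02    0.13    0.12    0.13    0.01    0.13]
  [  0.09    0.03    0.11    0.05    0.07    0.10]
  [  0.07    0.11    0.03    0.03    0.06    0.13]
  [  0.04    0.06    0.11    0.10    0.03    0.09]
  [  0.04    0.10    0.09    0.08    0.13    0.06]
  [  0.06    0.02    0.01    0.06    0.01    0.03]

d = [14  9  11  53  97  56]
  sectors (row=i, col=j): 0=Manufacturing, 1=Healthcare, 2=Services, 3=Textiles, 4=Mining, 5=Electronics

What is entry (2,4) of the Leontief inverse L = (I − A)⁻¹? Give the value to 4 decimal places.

L[2,4] = 0.0934

Form M = I − A:
  [  0.98   -0.13   -0.12   -0.13   -0.01   -0.13]
  [ -0.09    0.97   -0.11   -0.05   -0.07   -0.10]
  [ -0.07   -0.11    0.97   -0.03   -0.06   -0.13]
  [ -0.04   -0.06   -0.11    0.90   -0.03   -0.09]
  [ -0.04   -0.10   -0.09   -0.08    0.87   -0.06]
  [ -0.06   -0.02   -0.01   -0.06   -0.01    0.97]
Leontief inverse L = M⁻¹:
  [  1.0729    0.1855    0.1819    0.1895    0.0487    0.2079]
  [  0.1304    1.0878    0.1630    0.1053    0.1058    0.1678]
  [  0.1104    0.1561    1.0822    0.0816    0.0934    0.1893]
  [  0.0804    0.1097    0.1602    1.1500    0.0622    0.1541]
  [  0.0884    0.1628    0.1563    0.1410    1.1807    0.1357]
  [  0.0761    0.0440    0.0373    0.0873    0.0222    1.0601]
Total output x = L · d:
  x_0 = 1.0729·14 + 0.1855·9 + 0.1819·11 + 0.1895·53 + 0.0487·97 + 0.2079·56 = 45.1035
  x_1 = 0.1304·14 + 1.0878·9 + 0.1630·11 + 0.1053·53 + 0.1058·97 + 0.1678·56 = 38.6496
  x_2 = 0.1104·14 + 0.1561·9 + 1.0822·11 + 0.0816·53 + 0.0934·97 + 0.1893·56 = 38.8426
  x_3 = 0.0804·14 + 0.1097·9 + 0.1602·11 + 1.1500·53 + 0.0622·97 + 0.1541·56 = 79.4869
  x_4 = 0.0884·14 + 0.1628·9 + 0.1563·11 + 0.1410·53 + 1.1807·97 + 0.1357·56 = 134.0287
  x_5 = 0.0761·14 + 0.0440·9 + 0.0373·11 + 0.0873·53 + 0.0222·97 + 1.0601·56 = 68.0177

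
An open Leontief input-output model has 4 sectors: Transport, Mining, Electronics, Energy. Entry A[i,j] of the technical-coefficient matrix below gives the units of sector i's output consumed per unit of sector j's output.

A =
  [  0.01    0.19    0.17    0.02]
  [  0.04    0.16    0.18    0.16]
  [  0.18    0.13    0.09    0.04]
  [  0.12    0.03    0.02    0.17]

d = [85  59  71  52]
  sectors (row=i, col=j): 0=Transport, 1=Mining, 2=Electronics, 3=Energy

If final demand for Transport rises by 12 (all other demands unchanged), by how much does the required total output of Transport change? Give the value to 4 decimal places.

12.9672

Form M = I − A:
  [  0.99   -0.19   -0.17   -0.02]
  [ -0.04    0.84   -0.18   -0.16]
  [ -0.18   -0.13    0.91   -0.04]
  [ -0.12   -0.03   -0.02    0.83]
Leontief inverse L = M⁻¹:
  [  1.0806    0.2882    0.2609    0.0942]
  [  0.1347    1.2741    0.2830    0.2625]
  [  0.2403    0.2431    1.1943    0.1102]
  [  0.1669    0.0936    0.0767    1.2306]
Total output x = L · d:
  x_0 = 1.0806·85 + 0.2882·59 + 0.2609·71 + 0.0942·52 = 132.2764
  x_1 = 0.1347·85 + 1.2741·59 + 0.2830·71 + 0.2625·52 = 120.3670
  x_2 = 0.2403·85 + 0.2431·59 + 1.1943·71 + 0.1102·52 = 125.3003
  x_3 = 0.1669·85 + 0.0936·59 + 0.0767·71 + 1.2306·52 = 89.1448
Δx_0 = L[0,0] · Δd_0 = 1.0806 · 12 = 12.9672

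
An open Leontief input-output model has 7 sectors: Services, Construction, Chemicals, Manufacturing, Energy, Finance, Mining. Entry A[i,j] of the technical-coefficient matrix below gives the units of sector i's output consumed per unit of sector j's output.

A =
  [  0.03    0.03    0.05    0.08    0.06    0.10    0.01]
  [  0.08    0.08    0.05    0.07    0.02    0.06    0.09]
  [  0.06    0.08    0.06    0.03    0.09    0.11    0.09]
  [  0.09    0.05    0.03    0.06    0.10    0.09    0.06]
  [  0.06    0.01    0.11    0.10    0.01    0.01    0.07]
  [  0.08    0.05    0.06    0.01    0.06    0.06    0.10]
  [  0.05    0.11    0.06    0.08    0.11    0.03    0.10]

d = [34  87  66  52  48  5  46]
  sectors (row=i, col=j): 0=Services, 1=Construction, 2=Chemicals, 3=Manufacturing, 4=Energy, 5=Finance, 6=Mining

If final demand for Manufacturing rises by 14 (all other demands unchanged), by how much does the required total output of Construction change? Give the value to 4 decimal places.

Form M = I − A:
  [  0.97   -0.03   -0.05   -0.08   -0.06   -0.10   -0.01]
  [ -0.08    0.92   -0.05   -0.07   -0.02   -0.06   -0.09]
  [ -0.06   -0.08    0.94   -0.03   -0.09   -0.11   -0.09]
  [ -0.09   -0.05   -0.03    0.94   -0.10   -0.09   -0.06]
  [ -0.06   -0.01   -0.11   -0.10    0.99   -0.01   -0.07]
  [ -0.08   -0.05   -0.06   -0.01   -0.06    0.94   -0.10]
  [ -0.05   -0.11   -0.06   -0.08   -0.11   -0.03    0.90]
Leontief inverse L = M⁻¹:
  [  1.0737    0.0650    0.0890    0.1164    0.1014    0.1429    0.0589]
  [  0.1324    1.1314    0.0969    0.1207    0.0756    0.1148    0.1510]
  [  0.1200    0.1361    1.1187    0.0875    0.1488    0.1675    0.1628]
  [  0.1440    0.0965    0.0832    1.1141    0.1530    0.1434    0.1217]
  [  0.1036    0.0532    0.1487    0.1414    1.0623    0.0605    0.1201]
  [  0.1263    0.0968    0.1073    0.0582    0.1099    1.1078    0.1573]
  [  0.1135    0.1693    0.1205    0.1453    0.1719    0.0902    1.1744]
Total output x = L · d:
  x_0 = 1.0737·34 + 0.0650·87 + 0.0890·66 + 0.1164·52 + 0.1014·48 + 0.1429·5 + 0.0589·46 = 62.3769
  x_1 = 0.1324·34 + 1.1314·87 + 0.0969·66 + 0.1207·52 + 0.0756·48 + 0.1148·5 + 0.1510·46 = 126.7550
  x_2 = 0.1200·34 + 0.1361·87 + 1.1187·66 + 0.0875·52 + 0.1488·48 + 0.1675·5 + 0.1628·46 = 109.7838
  x_3 = 0.1440·34 + 0.0965·87 + 0.0832·66 + 1.1141·52 + 0.1530·48 + 0.1434·5 + 0.1217·46 = 90.3690
  x_4 = 0.1036·34 + 0.0532·87 + 0.1487·66 + 0.1414·52 + 1.0623·48 + 0.0605·5 + 0.1201·46 = 82.1309
  x_5 = 0.1263·34 + 0.0968·87 + 0.1073·66 + 0.0582·52 + 0.1099·48 + 1.1078·5 + 0.1573·46 = 40.8815
  x_6 = 0.1135·34 + 0.1693·87 + 0.1205·66 + 0.1453·52 + 0.1719·48 + 0.0902·5 + 1.1744·46 = 96.8214
Δx_1 = L[1,3] · Δd_3 = 0.1207 · 14 = 1.6902

1.6902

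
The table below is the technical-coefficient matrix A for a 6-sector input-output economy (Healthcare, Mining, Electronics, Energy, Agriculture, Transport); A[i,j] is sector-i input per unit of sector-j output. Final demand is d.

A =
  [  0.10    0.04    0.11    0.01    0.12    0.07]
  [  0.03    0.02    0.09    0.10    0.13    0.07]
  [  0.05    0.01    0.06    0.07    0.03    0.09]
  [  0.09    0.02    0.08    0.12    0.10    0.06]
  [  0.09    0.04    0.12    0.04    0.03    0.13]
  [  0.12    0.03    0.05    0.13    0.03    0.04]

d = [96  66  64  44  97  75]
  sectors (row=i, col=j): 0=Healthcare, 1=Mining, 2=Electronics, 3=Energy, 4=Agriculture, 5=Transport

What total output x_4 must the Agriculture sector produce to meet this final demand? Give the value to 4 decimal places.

Form M = I − A:
  [  0.90   -0.04   -0.11   -0.01   -0.12   -0.07]
  [ -0.03    0.98   -0.09   -0.10   -0.13   -0.07]
  [ -0.05   -0.01    0.94   -0.07   -0.03   -0.09]
  [ -0.09   -0.02   -0.08    0.88   -0.10   -0.06]
  [ -0.09   -0.04   -0.12   -0.04    0.97   -0.13]
  [ -0.12   -0.03   -0.05   -0.13   -0.03    0.96]
Leontief inverse L = M⁻¹:
  [  1.1635    0.0614    0.1758    0.0614    0.1680    0.1324]
  [  0.0942    1.0403    0.1536    0.1589    0.1762    0.1309]
  [  0.0969    0.0241    1.1022    0.1134    0.0650    0.1280]
  [  0.1598    0.0423    0.1496    1.1802    0.1556    0.1236]
  [  0.1545    0.0599    0.1799    0.0993    1.0796    0.1849]
  [  0.1799    0.0490    0.1101    0.1815    0.0847    1.0915]
Total output x = L · d:
  x_0 = 1.1635·96 + 0.0614·66 + 0.1758·64 + 0.0614·44 + 0.1680·97 + 0.1324·75 = 155.9307
  x_1 = 0.0942·96 + 1.0403·66 + 0.1536·64 + 0.1589·44 + 0.1762·97 + 0.1309·75 = 121.4320
  x_2 = 0.0969·96 + 0.0241·66 + 1.1022·64 + 0.1134·44 + 0.0650·97 + 0.1280·75 = 102.3330
  x_3 = 0.1598·96 + 0.0423·66 + 0.1496·64 + 1.1802·44 + 0.1556·97 + 0.1236·75 = 103.9904
  x_4 = 0.1545·96 + 0.0599·66 + 0.1799·64 + 0.0993·44 + 1.0796·97 + 0.1849·75 = 153.2580
  x_5 = 0.1799·96 + 0.0490·66 + 0.1101·64 + 0.1815·44 + 0.0847·97 + 1.0915·75 = 125.6123

153.2580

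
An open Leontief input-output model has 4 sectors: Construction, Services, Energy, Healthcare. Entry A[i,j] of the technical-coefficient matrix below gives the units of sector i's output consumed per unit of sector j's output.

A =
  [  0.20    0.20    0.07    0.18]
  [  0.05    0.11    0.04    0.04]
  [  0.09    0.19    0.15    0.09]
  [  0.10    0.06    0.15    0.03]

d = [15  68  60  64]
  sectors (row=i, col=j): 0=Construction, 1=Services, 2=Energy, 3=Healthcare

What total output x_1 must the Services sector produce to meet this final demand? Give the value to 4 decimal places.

Form M = I − A:
  [  0.80   -0.20   -0.07   -0.18]
  [ -0.05    0.89   -0.04   -0.04]
  [ -0.09   -0.19    0.85   -0.09]
  [ -0.10   -0.06   -0.15    0.97]
Leontief inverse L = M⁻¹:
  [  1.3264    0.3541    0.1748    0.2770]
  [  0.0902    1.1647    0.0749    0.0717]
  [  0.1786    0.3145    1.2343    0.1606]
  [  0.1699    0.1572    0.2135    1.0888]
Total output x = L · d:
  x_0 = 1.3264·15 + 0.3541·68 + 0.1748·60 + 0.2770·64 = 72.1827
  x_1 = 0.0902·15 + 1.1647·68 + 0.0749·60 + 0.0717·64 = 89.6342
  x_2 = 0.1786·15 + 0.3145·68 + 1.2343·60 + 0.1606·64 = 108.4030
  x_3 = 0.1699·15 + 0.1572·68 + 0.2135·60 + 1.0888·64 = 95.7286

89.6342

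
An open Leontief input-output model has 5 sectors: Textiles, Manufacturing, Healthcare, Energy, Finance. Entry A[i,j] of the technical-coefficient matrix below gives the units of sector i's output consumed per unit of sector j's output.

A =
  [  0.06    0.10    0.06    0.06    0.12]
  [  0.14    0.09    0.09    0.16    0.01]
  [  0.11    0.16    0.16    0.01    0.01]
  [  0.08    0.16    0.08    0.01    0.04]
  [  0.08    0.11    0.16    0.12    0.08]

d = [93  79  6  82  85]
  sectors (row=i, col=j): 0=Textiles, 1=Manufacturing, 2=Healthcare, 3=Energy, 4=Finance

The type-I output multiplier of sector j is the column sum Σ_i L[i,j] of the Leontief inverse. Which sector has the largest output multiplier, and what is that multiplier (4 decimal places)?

Form M = I − A:
  [  0.94   -0.10   -0.06   -0.06   -0.12]
  [ -0.14    0.91   -0.09   -0.16   -0.01]
  [ -0.11   -0.16    0.84   -0.01   -0.01]
  [ -0.08   -0.16   -0.08    0.99   -0.04]
  [ -0.08   -0.11   -0.16   -0.12    0.92]
Leontief inverse L = M⁻¹:
  [  1.1322    0.1894    0.1424    0.1196    0.1565]
  [  0.2218    1.1983    0.1749    0.2153    0.0532]
  [  0.1944    0.2587    1.2474    0.0716    0.0448]
  [  0.1503    0.2394    0.1515    1.0679    0.0703]
  [  0.1784    0.2360    0.2700    0.1879    1.1239]
Total output x = L · d:
  x_0 = 1.1322·93 + 0.1894·79 + 0.1424·6 + 0.1196·82 + 0.1565·85 = 144.2223
  x_1 = 0.2218·93 + 1.1983·79 + 0.1749·6 + 0.2153·82 + 0.0532·85 = 138.5228
  x_2 = 0.1944·93 + 0.2587·79 + 1.2474·6 + 0.0716·82 + 0.0448·85 = 55.6898
  x_3 = 0.1503·93 + 0.2394·79 + 0.1515·6 + 1.0679·82 + 0.0703·85 = 127.3416
  x_4 = 0.1784·93 + 0.2360·79 + 0.2700·6 + 0.1879·82 + 1.1239·85 = 147.7898
Output multipliers (column sums of L):
  Textiles: 1.8770
  Manufacturing: 2.1218
  Healthcare: 1.9862
  Energy: 1.6624
  Finance: 1.4487

Manufacturing (2.1218)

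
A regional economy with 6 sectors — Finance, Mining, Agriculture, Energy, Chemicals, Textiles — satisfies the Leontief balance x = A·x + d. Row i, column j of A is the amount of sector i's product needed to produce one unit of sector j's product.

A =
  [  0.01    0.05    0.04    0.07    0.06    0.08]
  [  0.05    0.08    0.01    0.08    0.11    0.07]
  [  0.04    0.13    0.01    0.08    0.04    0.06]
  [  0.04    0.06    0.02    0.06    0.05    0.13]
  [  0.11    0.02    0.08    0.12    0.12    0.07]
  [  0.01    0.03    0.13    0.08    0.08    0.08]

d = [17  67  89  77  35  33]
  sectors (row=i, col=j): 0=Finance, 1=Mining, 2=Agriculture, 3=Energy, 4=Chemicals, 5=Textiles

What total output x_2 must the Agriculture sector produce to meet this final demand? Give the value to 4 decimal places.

121.2775

Form M = I − A:
  [  0.99   -0.05   -0.04   -0.07   -0.06   -0.08]
  [ -0.05    0.92   -0.01   -0.08   -0.11   -0.07]
  [ -0.04   -0.13    0.99   -0.08   -0.04   -0.06]
  [ -0.04   -0.06   -0.02    0.94   -0.05   -0.13]
  [ -0.11   -0.02   -0.08   -0.12    0.88   -0.07]
  [ -0.01   -0.03   -0.13   -0.08   -0.08    0.92]
Leontief inverse L = M⁻¹:
  [  1.0340    0.0796    0.0694    0.1132    0.1013    0.1242]
  [  0.0836    1.1149    0.0476    0.1373    0.1666    0.1273]
  [  0.0665    0.1643    1.0389    0.1282    0.0897    0.1110]
  [  0.0645    0.0920    0.0576    1.1092    0.0980    0.1806]
  [  0.1493    0.0687    0.1252    0.1911    1.1847    0.1435]
  [  0.0420    0.0744    0.1650    0.1369    0.1307    1.1363]
Total output x = L · d:
  x_0 = 1.0340·17 + 0.0796·67 + 0.0694·89 + 0.1132·77 + 0.1013·35 + 0.1242·33 = 45.4479
  x_1 = 0.0836·17 + 1.1149·67 + 0.0476·89 + 0.1373·77 + 0.1666·35 + 0.1273·33 = 100.9578
  x_2 = 0.0665·17 + 0.1643·67 + 1.0389·89 + 0.1282·77 + 0.0897·35 + 0.1110·33 = 121.2775
  x_3 = 0.0645·17 + 0.0920·67 + 0.0576·89 + 1.1092·77 + 0.0980·35 + 0.1806·33 = 107.1816
  x_4 = 0.1493·17 + 0.0687·67 + 0.1252·89 + 0.1911·77 + 1.1847·35 + 0.1435·33 = 79.1959
  x_5 = 0.0420·17 + 0.0744·67 + 0.1650·89 + 0.1369·77 + 0.1307·35 + 1.1363·33 = 72.9994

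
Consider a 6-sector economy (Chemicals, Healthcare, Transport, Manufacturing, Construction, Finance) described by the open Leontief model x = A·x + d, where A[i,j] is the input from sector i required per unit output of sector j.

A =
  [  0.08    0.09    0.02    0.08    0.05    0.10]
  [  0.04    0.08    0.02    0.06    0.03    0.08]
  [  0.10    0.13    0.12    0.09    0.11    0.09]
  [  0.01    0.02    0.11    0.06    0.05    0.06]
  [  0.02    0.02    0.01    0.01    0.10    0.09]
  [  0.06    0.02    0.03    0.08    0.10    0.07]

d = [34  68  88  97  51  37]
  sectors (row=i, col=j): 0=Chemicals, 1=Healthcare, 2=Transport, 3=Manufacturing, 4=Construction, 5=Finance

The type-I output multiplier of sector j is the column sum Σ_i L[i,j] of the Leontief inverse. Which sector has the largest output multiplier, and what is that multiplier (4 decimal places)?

Finance (1.7818)

Form M = I − A:
  [  0.92   -0.09   -0.02   -0.08   -0.05   -0.10]
  [ -0.04    0.92   -0.02   -0.06   -0.03   -0.08]
  [ -0.10   -0.13    0.88   -0.09   -0.11   -0.09]
  [ -0.01   -0.02   -0.11    0.94   -0.05   -0.06]
  [ -0.02   -0.02   -0.01   -0.01    0.90   -0.09]
  [ -0.06   -0.02   -0.03   -0.08   -0.10    0.93]
Leontief inverse L = M⁻¹:
  [  1.1110    0.1237    0.0495    0.1211    0.0955    0.1519]
  [  0.0627    1.1050    0.0426    0.0907    0.0637    0.1179]
  [  0.1528    0.1917    1.1715    0.1542    0.1860    0.1742]
  [  0.0384    0.0520    0.1433    1.0938    0.0935    0.1021]
  [  0.0367    0.0346    0.0223    0.0298    1.1321    0.1206]
  [  0.0852    0.0461    0.0566    0.1120    0.1433    1.1150]
Total output x = L · d:
  x_0 = 1.1110·34 + 0.1237·68 + 0.0495·88 + 0.1211·97 + 0.0955·51 + 0.1519·37 = 72.7814
  x_1 = 0.0627·34 + 1.1050·68 + 0.0426·88 + 0.0907·97 + 0.0637·51 + 0.1179·37 = 97.4317
  x_2 = 0.1528·34 + 0.1917·68 + 1.1715·88 + 0.1542·97 + 0.1860·51 + 0.1742·37 = 152.2111
  x_3 = 0.0384·34 + 0.0520·68 + 0.1433·88 + 1.0938·97 + 0.0935·51 + 0.1021·37 = 132.1055
  x_4 = 0.0367·34 + 0.0346·68 + 0.0223·88 + 0.0298·97 + 1.1321·51 + 0.1206·37 = 70.6529
  x_5 = 0.0852·34 + 0.0461·68 + 0.0566·88 + 0.1120·97 + 0.1433·51 + 1.1150·37 = 70.4469
Output multipliers (column sums of L):
  Chemicals: 1.4869
  Healthcare: 1.5532
  Transport: 1.4859
  Manufacturing: 1.6017
  Construction: 1.7140
  Finance: 1.7818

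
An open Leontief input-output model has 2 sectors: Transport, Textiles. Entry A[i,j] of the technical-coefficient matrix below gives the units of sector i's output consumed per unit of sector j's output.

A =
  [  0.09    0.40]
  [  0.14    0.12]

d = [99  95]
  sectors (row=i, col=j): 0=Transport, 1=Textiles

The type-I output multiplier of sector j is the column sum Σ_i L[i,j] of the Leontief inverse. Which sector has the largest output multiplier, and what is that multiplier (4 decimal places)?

Form M = I − A:
  [  0.91   -0.40]
  [ -0.14    0.88]
Leontief inverse L = M⁻¹:
  [  1.1815    0.5371]
  [  0.1880    1.2218]
Total output x = L · d:
  x_0 = 1.1815·99 + 0.5371·95 = 167.9914
  x_1 = 0.1880·99 + 1.2218·95 = 134.6805
Output multipliers (column sums of L):
  Transport: 1.3695
  Textiles: 1.7589

Textiles (1.7589)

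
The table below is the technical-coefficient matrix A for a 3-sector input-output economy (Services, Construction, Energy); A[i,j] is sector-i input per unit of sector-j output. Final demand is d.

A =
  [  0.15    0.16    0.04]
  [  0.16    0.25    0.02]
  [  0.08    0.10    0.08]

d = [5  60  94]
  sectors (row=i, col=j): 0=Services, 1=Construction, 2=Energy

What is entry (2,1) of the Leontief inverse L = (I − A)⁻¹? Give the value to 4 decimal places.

Form M = I − A:
  [  0.85   -0.16   -0.04]
  [ -0.16    0.75   -0.02]
  [ -0.08   -0.10    0.92]
Leontief inverse L = M⁻¹:
  [  1.2331    0.2710    0.0595]
  [  0.2667    1.3958    0.0419]
  [  0.1362    0.1753    1.0967]
Total output x = L · d:
  x_0 = 1.2331·5 + 0.2710·60 + 0.0595·94 = 28.0182
  x_1 = 0.2667·5 + 1.3958·60 + 0.0419·94 = 89.0249
  x_2 = 0.1362·5 + 0.1753·60 + 1.0967·94 = 114.2869

L[2,1] = 0.1753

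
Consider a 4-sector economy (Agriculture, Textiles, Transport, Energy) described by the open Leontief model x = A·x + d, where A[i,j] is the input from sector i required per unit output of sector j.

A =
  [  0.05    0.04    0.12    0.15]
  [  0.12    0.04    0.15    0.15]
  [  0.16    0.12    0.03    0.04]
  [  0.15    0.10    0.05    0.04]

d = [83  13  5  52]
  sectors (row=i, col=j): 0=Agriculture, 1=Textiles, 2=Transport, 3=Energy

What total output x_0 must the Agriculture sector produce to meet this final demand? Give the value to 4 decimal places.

Form M = I − A:
  [  0.95   -0.04   -0.12   -0.15]
  [ -0.12    0.96   -0.15   -0.15]
  [ -0.16   -0.12    0.97   -0.04]
  [ -0.15   -0.10   -0.05    0.96]
Leontief inverse L = M⁻¹:
  [  1.1219    0.0874    0.1624    0.1957]
  [  0.2070    1.0982    0.2064    0.2126]
  [  0.2193    0.1559    1.0875    0.1039]
  [  0.2083    0.1362    0.1035    1.0998]
Total output x = L · d:
  x_0 = 1.1219·83 + 0.0874·13 + 0.1624·5 + 0.1957·52 = 105.2472
  x_1 = 0.2070·83 + 1.0982·13 + 0.2064·5 + 0.2126·52 = 43.5466
  x_2 = 0.2193·83 + 0.1559·13 + 1.0875·5 + 0.1039·52 = 31.0678
  x_3 = 0.2083·83 + 0.1362·13 + 0.1035·5 + 1.0998·52 = 76.7658

105.2472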